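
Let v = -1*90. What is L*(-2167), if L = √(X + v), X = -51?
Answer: -2167*I*√141 ≈ -25732.0*I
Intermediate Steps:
v = -90
L = I*√141 (L = √(-51 - 90) = √(-141) = I*√141 ≈ 11.874*I)
L*(-2167) = (I*√141)*(-2167) = -2167*I*√141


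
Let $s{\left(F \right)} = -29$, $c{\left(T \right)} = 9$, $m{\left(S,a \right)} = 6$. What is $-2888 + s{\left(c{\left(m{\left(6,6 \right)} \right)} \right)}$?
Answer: $-2917$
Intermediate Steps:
$-2888 + s{\left(c{\left(m{\left(6,6 \right)} \right)} \right)} = -2888 - 29 = -2917$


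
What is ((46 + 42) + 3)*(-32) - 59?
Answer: -2971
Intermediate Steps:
((46 + 42) + 3)*(-32) - 59 = (88 + 3)*(-32) - 59 = 91*(-32) - 59 = -2912 - 59 = -2971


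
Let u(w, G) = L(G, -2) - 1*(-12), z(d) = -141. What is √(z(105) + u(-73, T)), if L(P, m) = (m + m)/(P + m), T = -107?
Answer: I*√1532213/109 ≈ 11.356*I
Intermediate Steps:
L(P, m) = 2*m/(P + m) (L(P, m) = (2*m)/(P + m) = 2*m/(P + m))
u(w, G) = 12 - 4/(-2 + G) (u(w, G) = 2*(-2)/(G - 2) - 1*(-12) = 2*(-2)/(-2 + G) + 12 = -4/(-2 + G) + 12 = 12 - 4/(-2 + G))
√(z(105) + u(-73, T)) = √(-141 + 4*(-7 + 3*(-107))/(-2 - 107)) = √(-141 + 4*(-7 - 321)/(-109)) = √(-141 + 4*(-1/109)*(-328)) = √(-141 + 1312/109) = √(-14057/109) = I*√1532213/109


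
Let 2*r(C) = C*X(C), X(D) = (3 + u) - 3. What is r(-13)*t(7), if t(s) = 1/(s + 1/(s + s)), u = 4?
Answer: -364/99 ≈ -3.6768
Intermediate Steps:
X(D) = 4 (X(D) = (3 + 4) - 3 = 7 - 3 = 4)
t(s) = 1/(s + 1/(2*s))
r(C) = 2*C (r(C) = (C*4)/2 = (4*C)/2 = 2*C)
r(-13)*t(7) = (2*(-13))*(2*7/(1 + 2*7**2)) = -52*7/(1 + 2*49) = -52*7/(1 + 98) = -52*7/99 = -26*14/99 = -364/99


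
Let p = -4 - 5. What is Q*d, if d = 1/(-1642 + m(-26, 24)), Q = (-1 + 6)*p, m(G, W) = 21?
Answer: 45/1621 ≈ 0.027761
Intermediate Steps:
p = -9
Q = -45 (Q = (-1 + 6)*(-9) = 5*(-9) = -45)
d = -1/1621 (d = 1/(-1642 + 21) = 1/(-1621) = -1/1621 ≈ -0.00061690)
Q*d = -45*(-1/1621) = 45/1621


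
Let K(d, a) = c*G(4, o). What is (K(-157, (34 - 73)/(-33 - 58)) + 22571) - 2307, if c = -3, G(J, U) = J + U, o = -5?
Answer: 20267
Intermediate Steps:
K(d, a) = 3 (K(d, a) = -3*(4 - 5) = -3*(-1) = 3)
(K(-157, (34 - 73)/(-33 - 58)) + 22571) - 2307 = (3 + 22571) - 2307 = 22574 - 2307 = 20267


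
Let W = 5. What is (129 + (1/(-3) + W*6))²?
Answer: 226576/9 ≈ 25175.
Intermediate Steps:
(129 + (1/(-3) + W*6))² = (129 + (1/(-3) + 5*6))² = (129 + (-⅓ + 30))² = (129 + 89/3)² = (476/3)² = 226576/9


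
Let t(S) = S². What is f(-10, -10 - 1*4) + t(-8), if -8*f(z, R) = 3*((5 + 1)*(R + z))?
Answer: 118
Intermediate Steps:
f(z, R) = -9*R/4 - 9*z/4 (f(z, R) = -3*(5 + 1)*(R + z)/8 = -3*6*(R + z)/8 = -3*(6*R + 6*z)/8 = -(18*R + 18*z)/8 = -9*R/4 - 9*z/4)
f(-10, -10 - 1*4) + t(-8) = (-9*(-10 - 1*4)/4 - 9/4*(-10)) + (-8)² = (-9*(-10 - 4)/4 + 45/2) + 64 = (-9/4*(-14) + 45/2) + 64 = (63/2 + 45/2) + 64 = 54 + 64 = 118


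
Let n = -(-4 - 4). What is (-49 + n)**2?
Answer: 1681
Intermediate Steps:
n = 8 (n = -1*(-8) = 8)
(-49 + n)**2 = (-49 + 8)**2 = (-41)**2 = 1681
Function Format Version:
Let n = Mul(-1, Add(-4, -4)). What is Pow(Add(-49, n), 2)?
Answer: 1681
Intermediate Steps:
n = 8 (n = Mul(-1, -8) = 8)
Pow(Add(-49, n), 2) = Pow(Add(-49, 8), 2) = Pow(-41, 2) = 1681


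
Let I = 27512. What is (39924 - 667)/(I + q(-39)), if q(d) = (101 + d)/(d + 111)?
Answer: 1413252/990463 ≈ 1.4269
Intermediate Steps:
q(d) = (101 + d)/(111 + d)
(39924 - 667)/(I + q(-39)) = (39924 - 667)/(27512 + (101 - 39)/(111 - 39)) = 39257/(27512 + 62/72) = 39257/(27512 + (1/72)*62) = 39257/(27512 + 31/36) = 39257/(990463/36) = 39257*(36/990463) = 1413252/990463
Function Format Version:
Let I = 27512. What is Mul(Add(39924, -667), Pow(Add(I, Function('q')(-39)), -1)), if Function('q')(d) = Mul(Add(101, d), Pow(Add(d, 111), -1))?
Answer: Rational(1413252, 990463) ≈ 1.4269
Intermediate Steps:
Function('q')(d) = Mul(Pow(Add(111, d), -1), Add(101, d)) (Function('q')(d) = Mul(Add(101, d), Pow(Add(111, d), -1)) = Mul(Pow(Add(111, d), -1), Add(101, d)))
Mul(Add(39924, -667), Pow(Add(I, Function('q')(-39)), -1)) = Mul(Add(39924, -667), Pow(Add(27512, Mul(Pow(Add(111, -39), -1), Add(101, -39))), -1)) = Mul(39257, Pow(Add(27512, Mul(Pow(72, -1), 62)), -1)) = Mul(39257, Pow(Add(27512, Mul(Rational(1, 72), 62)), -1)) = Mul(39257, Pow(Add(27512, Rational(31, 36)), -1)) = Mul(39257, Pow(Rational(990463, 36), -1)) = Mul(39257, Rational(36, 990463)) = Rational(1413252, 990463)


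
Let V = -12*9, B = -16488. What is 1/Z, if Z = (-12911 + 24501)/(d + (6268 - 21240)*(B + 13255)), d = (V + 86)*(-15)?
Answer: 24202403/5795 ≈ 4176.4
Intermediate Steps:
V = -108
d = 330 (d = (-108 + 86)*(-15) = -22*(-15) = 330)
Z = 5795/24202403 (Z = (-12911 + 24501)/(330 + (6268 - 21240)*(-16488 + 13255)) = 11590/(330 - 14972*(-3233)) = 11590/(330 + 48404476) = 11590/48404806 = 11590*(1/48404806) = 5795/24202403 ≈ 0.00023944)
1/Z = 1/(5795/24202403) = 24202403/5795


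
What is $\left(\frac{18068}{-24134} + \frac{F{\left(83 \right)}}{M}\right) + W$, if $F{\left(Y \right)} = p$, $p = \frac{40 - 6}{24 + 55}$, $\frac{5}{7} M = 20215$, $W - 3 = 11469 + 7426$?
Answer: $\frac{509831688240106}{26979145193} \approx 18897.0$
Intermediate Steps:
$W = 18898$ ($W = 3 + \left(11469 + 7426\right) = 3 + 18895 = 18898$)
$M = 28301$ ($M = \frac{7}{5} \cdot 20215 = 28301$)
$p = \frac{34}{79}$ ($p = \frac{40 - 6}{79} = 34 \cdot \frac{1}{79} = \frac{34}{79} \approx 0.43038$)
$F{\left(Y \right)} = \frac{34}{79}$
$\left(\frac{18068}{-24134} + \frac{F{\left(83 \right)}}{M}\right) + W = \left(\frac{18068}{-24134} + \frac{34}{79 \cdot 28301}\right) + 18898 = \left(18068 \left(- \frac{1}{24134}\right) + \frac{34}{79} \cdot \frac{1}{28301}\right) + 18898 = \left(- \frac{9034}{12067} + \frac{34}{2235779}\right) + 18898 = - \frac{20197617208}{26979145193} + 18898 = \frac{509831688240106}{26979145193}$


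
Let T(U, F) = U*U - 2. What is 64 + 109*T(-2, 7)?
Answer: 282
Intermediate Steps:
T(U, F) = -2 + U² (T(U, F) = U² - 2 = -2 + U²)
64 + 109*T(-2, 7) = 64 + 109*(-2 + (-2)²) = 64 + 109*(-2 + 4) = 64 + 109*2 = 64 + 218 = 282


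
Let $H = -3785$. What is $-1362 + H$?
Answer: $-5147$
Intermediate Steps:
$-1362 + H = -1362 - 3785 = -5147$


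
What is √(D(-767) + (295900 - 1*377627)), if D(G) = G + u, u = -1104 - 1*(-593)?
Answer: I*√83005 ≈ 288.11*I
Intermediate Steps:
u = -511 (u = -1104 + 593 = -511)
D(G) = -511 + G (D(G) = G - 511 = -511 + G)
√(D(-767) + (295900 - 1*377627)) = √((-511 - 767) + (295900 - 1*377627)) = √(-1278 + (295900 - 377627)) = √(-1278 - 81727) = √(-83005) = I*√83005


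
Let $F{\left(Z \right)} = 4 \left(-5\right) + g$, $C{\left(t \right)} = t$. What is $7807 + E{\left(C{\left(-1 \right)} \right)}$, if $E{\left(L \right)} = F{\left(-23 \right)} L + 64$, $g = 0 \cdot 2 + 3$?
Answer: $7888$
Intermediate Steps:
$g = 3$ ($g = 0 + 3 = 3$)
$F{\left(Z \right)} = -17$ ($F{\left(Z \right)} = 4 \left(-5\right) + 3 = -20 + 3 = -17$)
$E{\left(L \right)} = 64 - 17 L$ ($E{\left(L \right)} = - 17 L + 64 = 64 - 17 L$)
$7807 + E{\left(C{\left(-1 \right)} \right)} = 7807 + \left(64 - -17\right) = 7807 + \left(64 + 17\right) = 7807 + 81 = 7888$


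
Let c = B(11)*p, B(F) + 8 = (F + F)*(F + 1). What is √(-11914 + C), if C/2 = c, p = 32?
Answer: √4470 ≈ 66.858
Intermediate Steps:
B(F) = -8 + 2*F*(1 + F) (B(F) = -8 + (F + F)*(F + 1) = -8 + (2*F)*(1 + F) = -8 + 2*F*(1 + F))
c = 8192 (c = (-8 + 2*11 + 2*11²)*32 = (-8 + 22 + 2*121)*32 = (-8 + 22 + 242)*32 = 256*32 = 8192)
C = 16384 (C = 2*8192 = 16384)
√(-11914 + C) = √(-11914 + 16384) = √4470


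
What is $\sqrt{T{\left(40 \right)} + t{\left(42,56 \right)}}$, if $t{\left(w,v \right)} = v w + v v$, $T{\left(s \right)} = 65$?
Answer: $3 \sqrt{617} \approx 74.518$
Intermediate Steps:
$t{\left(w,v \right)} = v^{2} + v w$ ($t{\left(w,v \right)} = v w + v^{2} = v^{2} + v w$)
$\sqrt{T{\left(40 \right)} + t{\left(42,56 \right)}} = \sqrt{65 + 56 \left(56 + 42\right)} = \sqrt{65 + 56 \cdot 98} = \sqrt{65 + 5488} = \sqrt{5553} = 3 \sqrt{617}$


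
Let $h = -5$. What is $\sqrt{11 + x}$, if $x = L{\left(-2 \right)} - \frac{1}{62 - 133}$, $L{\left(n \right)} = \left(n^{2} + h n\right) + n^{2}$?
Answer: $\frac{2 \sqrt{36565}}{71} \approx 5.3865$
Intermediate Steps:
$L{\left(n \right)} = - 5 n + 2 n^{2}$ ($L{\left(n \right)} = \left(n^{2} - 5 n\right) + n^{2} = - 5 n + 2 n^{2}$)
$x = \frac{1279}{71}$ ($x = - 2 \left(-5 + 2 \left(-2\right)\right) - \frac{1}{62 - 133} = - 2 \left(-5 - 4\right) - \frac{1}{-71} = \left(-2\right) \left(-9\right) - - \frac{1}{71} = 18 + \frac{1}{71} = \frac{1279}{71} \approx 18.014$)
$\sqrt{11 + x} = \sqrt{11 + \frac{1279}{71}} = \sqrt{\frac{2060}{71}} = \frac{2 \sqrt{36565}}{71}$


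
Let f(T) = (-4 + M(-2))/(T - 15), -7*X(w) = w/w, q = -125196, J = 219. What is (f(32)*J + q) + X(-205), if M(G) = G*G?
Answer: -876373/7 ≈ -1.2520e+5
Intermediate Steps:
M(G) = G**2
X(w) = -1/7 (X(w) = -w/(7*w) = -1/7*1 = -1/7)
f(T) = 0 (f(T) = (-4 + (-2)**2)/(T - 15) = (-4 + 4)/(-15 + T) = 0/(-15 + T) = 0)
(f(32)*J + q) + X(-205) = (0*219 - 125196) - 1/7 = (0 - 125196) - 1/7 = -125196 - 1/7 = -876373/7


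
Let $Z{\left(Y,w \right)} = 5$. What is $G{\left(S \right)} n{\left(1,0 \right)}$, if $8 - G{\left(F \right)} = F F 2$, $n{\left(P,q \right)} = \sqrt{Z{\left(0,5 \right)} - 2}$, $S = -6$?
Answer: $- 64 \sqrt{3} \approx -110.85$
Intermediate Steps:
$n{\left(P,q \right)} = \sqrt{3}$ ($n{\left(P,q \right)} = \sqrt{5 - 2} = \sqrt{3}$)
$G{\left(F \right)} = 8 - 2 F^{2}$ ($G{\left(F \right)} = 8 - F F 2 = 8 - F^{2} \cdot 2 = 8 - 2 F^{2}$)
$G{\left(S \right)} n{\left(1,0 \right)} = \left(8 - 2 \left(-6\right)^{2}\right) \sqrt{3} = \left(8 - 72\right) \sqrt{3} = - 64 \sqrt{3}$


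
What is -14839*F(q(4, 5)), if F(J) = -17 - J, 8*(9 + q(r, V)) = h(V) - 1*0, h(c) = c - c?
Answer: 118712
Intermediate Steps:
h(c) = 0
q(r, V) = -9 (q(r, V) = -9 + (0 - 1*0)/8 = -9 + (0 + 0)/8 = -9 + (⅛)*0 = -9 + 0 = -9)
-14839*F(q(4, 5)) = -14839*(-17 - 1*(-9)) = -14839*(-17 + 9) = -14839*(-8) = 118712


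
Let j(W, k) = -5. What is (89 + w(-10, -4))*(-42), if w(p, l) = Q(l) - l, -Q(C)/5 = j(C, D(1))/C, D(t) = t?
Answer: -7287/2 ≈ -3643.5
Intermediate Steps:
Q(C) = 25/C (Q(C) = -(-25)/C = 25/C)
w(p, l) = -l + 25/l (w(p, l) = 25/l - l = -l + 25/l)
(89 + w(-10, -4))*(-42) = (89 + (-1*(-4) + 25/(-4)))*(-42) = (89 + (4 + 25*(-¼)))*(-42) = (89 + (4 - 25/4))*(-42) = (89 - 9/4)*(-42) = (347/4)*(-42) = -7287/2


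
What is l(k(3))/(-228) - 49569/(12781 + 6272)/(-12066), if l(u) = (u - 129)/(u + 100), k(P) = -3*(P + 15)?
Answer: 2366132767/133951278168 ≈ 0.017664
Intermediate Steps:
k(P) = -45 - 3*P (k(P) = -3*(15 + P) = -45 - 3*P)
l(u) = (-129 + u)/(100 + u)
l(k(3))/(-228) - 49569/(12781 + 6272)/(-12066) = ((-129 + (-45 - 3*3))/(100 + (-45 - 3*3)))/(-228) - 49569/(12781 + 6272)/(-12066) = ((-129 + (-45 - 9))/(100 + (-45 - 9)))*(-1/228) - 49569/19053*(-1/12066) = ((-129 - 54)/(100 - 54))*(-1/228) - 49569*1/19053*(-1/12066) = (-183/46)*(-1/228) - 16523/6351*(-1/12066) = ((1/46)*(-183))*(-1/228) + 16523/76631166 = -183/46*(-1/228) + 16523/76631166 = 61/3496 + 16523/76631166 = 2366132767/133951278168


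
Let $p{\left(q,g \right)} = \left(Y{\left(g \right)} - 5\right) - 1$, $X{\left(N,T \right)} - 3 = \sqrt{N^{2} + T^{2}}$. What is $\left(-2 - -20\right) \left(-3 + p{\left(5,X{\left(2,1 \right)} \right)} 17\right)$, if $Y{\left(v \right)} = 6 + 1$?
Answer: $252$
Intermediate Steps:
$Y{\left(v \right)} = 7$
$X{\left(N,T \right)} = 3 + \sqrt{N^{2} + T^{2}}$
$p{\left(q,g \right)} = 1$ ($p{\left(q,g \right)} = \left(7 - 5\right) - 1 = 2 - 1 = 1$)
$\left(-2 - -20\right) \left(-3 + p{\left(5,X{\left(2,1 \right)} \right)} 17\right) = \left(-2 - -20\right) \left(-3 + 1 \cdot 17\right) = \left(-2 + 20\right) \left(-3 + 17\right) = 18 \cdot 14 = 252$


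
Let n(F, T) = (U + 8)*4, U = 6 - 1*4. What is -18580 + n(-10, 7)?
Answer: -18540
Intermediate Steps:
U = 2 (U = 6 - 4 = 2)
n(F, T) = 40 (n(F, T) = (2 + 8)*4 = 10*4 = 40)
-18580 + n(-10, 7) = -18580 + 40 = -18540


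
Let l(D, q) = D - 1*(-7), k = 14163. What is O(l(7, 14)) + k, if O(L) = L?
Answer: 14177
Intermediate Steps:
l(D, q) = 7 + D (l(D, q) = D + 7 = 7 + D)
O(l(7, 14)) + k = (7 + 7) + 14163 = 14 + 14163 = 14177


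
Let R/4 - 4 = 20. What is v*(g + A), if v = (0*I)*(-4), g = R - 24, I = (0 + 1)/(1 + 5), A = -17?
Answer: 0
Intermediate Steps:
R = 96 (R = 16 + 4*20 = 16 + 80 = 96)
I = ⅙ (I = 1/6 = 1*(⅙) = ⅙ ≈ 0.16667)
g = 72 (g = 96 - 24 = 72)
v = 0 (v = (0*(⅙))*(-4) = 0*(-4) = 0)
v*(g + A) = 0*(72 - 17) = 0*55 = 0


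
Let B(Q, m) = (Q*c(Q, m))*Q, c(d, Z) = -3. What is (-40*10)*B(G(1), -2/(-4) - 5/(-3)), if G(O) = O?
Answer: 1200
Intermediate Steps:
B(Q, m) = -3*Q² (B(Q, m) = (Q*(-3))*Q = (-3*Q)*Q = -3*Q²)
(-40*10)*B(G(1), -2/(-4) - 5/(-3)) = (-40*10)*(-3*1²) = -(-1200) = -400*(-3) = 1200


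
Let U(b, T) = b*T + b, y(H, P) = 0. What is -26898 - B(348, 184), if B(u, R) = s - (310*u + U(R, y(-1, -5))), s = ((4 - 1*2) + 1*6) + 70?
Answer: 81088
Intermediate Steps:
s = 78 (s = ((4 - 2) + 6) + 70 = (2 + 6) + 70 = 8 + 70 = 78)
U(b, T) = b + T*b (U(b, T) = T*b + b = b + T*b)
B(u, R) = 78 - R - 310*u (B(u, R) = 78 - (310*u + R*(1 + 0)) = 78 - (310*u + R*1) = 78 - (310*u + R) = 78 - (R + 310*u) = 78 + (-R - 310*u) = 78 - R - 310*u)
-26898 - B(348, 184) = -26898 - (78 - 1*184 - 310*348) = -26898 - (78 - 184 - 107880) = -26898 - 1*(-107986) = -26898 + 107986 = 81088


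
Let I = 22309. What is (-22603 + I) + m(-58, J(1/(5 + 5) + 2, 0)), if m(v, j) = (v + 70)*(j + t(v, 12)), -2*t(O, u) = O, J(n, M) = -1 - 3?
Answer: 6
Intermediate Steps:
J(n, M) = -4
t(O, u) = -O/2
m(v, j) = (70 + v)*(j - v/2) (m(v, j) = (v + 70)*(j - v/2) = (70 + v)*(j - v/2))
(-22603 + I) + m(-58, J(1/(5 + 5) + 2, 0)) = (-22603 + 22309) + (-35*(-58) + 70*(-4) - ½*(-58)² - 4*(-58)) = -294 + (2030 - 280 - ½*3364 + 232) = -294 + (2030 - 280 - 1682 + 232) = -294 + 300 = 6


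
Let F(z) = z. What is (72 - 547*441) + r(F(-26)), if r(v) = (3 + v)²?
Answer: -240626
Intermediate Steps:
(72 - 547*441) + r(F(-26)) = (72 - 547*441) + (3 - 26)² = (72 - 241227) + (-23)² = -241155 + 529 = -240626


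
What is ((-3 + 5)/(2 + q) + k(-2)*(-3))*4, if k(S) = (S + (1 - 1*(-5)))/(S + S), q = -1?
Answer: 20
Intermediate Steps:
k(S) = (6 + S)/(2*S) (k(S) = (S + (1 + 5))/((2*S)) = (S + 6)*(1/(2*S)) = (6 + S)*(1/(2*S)) = (6 + S)/(2*S))
((-3 + 5)/(2 + q) + k(-2)*(-3))*4 = ((-3 + 5)/(2 - 1) + ((½)*(6 - 2)/(-2))*(-3))*4 = (2/1 + ((½)*(-½)*4)*(-3))*4 = (2*1 - 1*(-3))*4 = (2 + 3)*4 = 5*4 = 20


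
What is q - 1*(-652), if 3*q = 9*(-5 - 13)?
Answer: 598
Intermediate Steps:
q = -54 (q = (9*(-5 - 13))/3 = (9*(-18))/3 = (1/3)*(-162) = -54)
q - 1*(-652) = -54 - 1*(-652) = -54 + 652 = 598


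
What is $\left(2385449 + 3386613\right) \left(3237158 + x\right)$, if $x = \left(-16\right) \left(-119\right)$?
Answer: $18696066685844$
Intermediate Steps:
$x = 1904$
$\left(2385449 + 3386613\right) \left(3237158 + x\right) = \left(2385449 + 3386613\right) \left(3237158 + 1904\right) = 5772062 \cdot 3239062 = 18696066685844$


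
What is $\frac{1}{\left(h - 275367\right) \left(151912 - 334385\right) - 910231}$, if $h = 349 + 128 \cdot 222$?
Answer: $\frac{1}{44997296515} \approx 2.2224 \cdot 10^{-11}$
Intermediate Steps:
$h = 28765$ ($h = 349 + 28416 = 28765$)
$\frac{1}{\left(h - 275367\right) \left(151912 - 334385\right) - 910231} = \frac{1}{\left(28765 - 275367\right) \left(151912 - 334385\right) - 910231} = \frac{1}{\left(-246602\right) \left(-182473\right) - 910231} = \frac{1}{44998206746 - 910231} = \frac{1}{44997296515}$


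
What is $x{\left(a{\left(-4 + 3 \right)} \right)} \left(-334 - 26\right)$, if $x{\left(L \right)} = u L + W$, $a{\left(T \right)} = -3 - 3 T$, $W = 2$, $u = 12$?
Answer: $-720$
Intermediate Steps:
$x{\left(L \right)} = 2 + 12 L$ ($x{\left(L \right)} = 12 L + 2 = 2 + 12 L$)
$x{\left(a{\left(-4 + 3 \right)} \right)} \left(-334 - 26\right) = \left(2 + 12 \left(-3 - 3 \left(-4 + 3\right)\right)\right) \left(-334 - 26\right) = \left(2 + 12 \left(-3 - -3\right)\right) \left(-360\right) = \left(2 + 12 \left(-3 + 3\right)\right) \left(-360\right) = \left(2 + 12 \cdot 0\right) \left(-360\right) = \left(2 + 0\right) \left(-360\right) = 2 \left(-360\right) = -720$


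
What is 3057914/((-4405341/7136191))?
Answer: -21821858365574/4405341 ≈ -4.9535e+6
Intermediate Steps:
3057914/((-4405341/7136191)) = 3057914/((-4405341*1/7136191)) = 3057914/(-4405341/7136191) = 3057914*(-7136191/4405341) = -21821858365574/4405341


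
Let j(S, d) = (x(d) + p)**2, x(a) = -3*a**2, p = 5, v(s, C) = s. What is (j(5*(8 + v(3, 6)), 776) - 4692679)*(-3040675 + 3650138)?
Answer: 1988995090085771550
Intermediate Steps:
j(S, d) = (5 - 3*d**2)**2 (j(S, d) = (-3*d**2 + 5)**2 = (5 - 3*d**2)**2)
(j(5*(8 + v(3, 6)), 776) - 4692679)*(-3040675 + 3650138) = ((-5 + 3*776**2)**2 - 4692679)*(-3040675 + 3650138) = ((-5 + 3*602176)**2 - 4692679)*609463 = ((-5 + 1806528)**2 - 4692679)*609463 = (1806523**2 - 4692679)*609463 = (3263525349529 - 4692679)*609463 = 3263520656850*609463 = 1988995090085771550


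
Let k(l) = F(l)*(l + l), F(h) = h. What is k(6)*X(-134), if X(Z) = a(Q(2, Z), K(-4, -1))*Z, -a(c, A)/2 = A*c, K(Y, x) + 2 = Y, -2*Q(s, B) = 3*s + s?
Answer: 463104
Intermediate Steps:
Q(s, B) = -2*s (Q(s, B) = -(3*s + s)/2 = -2*s)
K(Y, x) = -2 + Y
a(c, A) = -2*A*c
k(l) = 2*l**2 (k(l) = l*(l + l) = l*(2*l) = 2*l**2)
X(Z) = -48*Z (X(Z) = (-2*(-2 - 4)*(-2*2))*Z = (-2*(-6)*(-4))*Z = -48*Z)
k(6)*X(-134) = (2*6**2)*(-48*(-134)) = (2*36)*6432 = 72*6432 = 463104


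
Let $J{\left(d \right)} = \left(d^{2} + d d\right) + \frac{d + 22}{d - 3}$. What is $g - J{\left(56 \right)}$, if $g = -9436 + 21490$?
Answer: $\frac{306368}{53} \approx 5780.5$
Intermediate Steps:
$J{\left(d \right)} = 2 d^{2} + \frac{22 + d}{-3 + d}$ ($J{\left(d \right)} = \left(d^{2} + d^{2}\right) + \frac{22 + d}{-3 + d} = 2 d^{2} + \frac{22 + d}{-3 + d}$)
$g = 12054$
$g - J{\left(56 \right)} = 12054 - \frac{22 + 56 - 6 \cdot 56^{2} + 2 \cdot 56^{3}}{-3 + 56} = 12054 - \frac{22 + 56 - 18816 + 2 \cdot 175616}{53} = 12054 - \frac{22 + 56 - 18816 + 351232}{53} = 12054 - \frac{1}{53} \cdot 332494 = 12054 - \frac{332494}{53} = \frac{306368}{53}$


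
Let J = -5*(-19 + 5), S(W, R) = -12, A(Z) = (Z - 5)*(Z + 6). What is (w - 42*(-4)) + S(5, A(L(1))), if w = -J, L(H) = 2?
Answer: 86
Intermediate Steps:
A(Z) = (-5 + Z)*(6 + Z)
J = 70 (J = -5*(-14) = 70)
w = -70 (w = -1*70 = -70)
(w - 42*(-4)) + S(5, A(L(1))) = (-70 - 42*(-4)) - 12 = (-70 + 168) - 12 = 98 - 12 = 86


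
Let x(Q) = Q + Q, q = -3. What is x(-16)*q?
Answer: 96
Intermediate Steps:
x(Q) = 2*Q
x(-16)*q = (2*(-16))*(-3) = -32*(-3) = 96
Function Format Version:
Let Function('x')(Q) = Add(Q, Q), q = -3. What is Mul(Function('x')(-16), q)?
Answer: 96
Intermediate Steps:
Function('x')(Q) = Mul(2, Q)
Mul(Function('x')(-16), q) = Mul(Mul(2, -16), -3) = Mul(-32, -3) = 96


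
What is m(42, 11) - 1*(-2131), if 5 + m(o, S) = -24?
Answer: 2102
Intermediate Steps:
m(o, S) = -29 (m(o, S) = -5 - 24 = -29)
m(42, 11) - 1*(-2131) = -29 - 1*(-2131) = -29 + 2131 = 2102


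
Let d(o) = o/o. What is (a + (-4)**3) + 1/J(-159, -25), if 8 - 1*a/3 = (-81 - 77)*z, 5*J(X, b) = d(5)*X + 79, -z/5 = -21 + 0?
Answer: 795679/16 ≈ 49730.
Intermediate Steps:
d(o) = 1
z = 105 (z = -5*(-21 + 0) = -5*(-21) = 105)
J(X, b) = 79/5 + X/5 (J(X, b) = (1*X + 79)/5 = (X + 79)/5 = (79 + X)/5 = 79/5 + X/5)
a = 49794 (a = 24 - 3*(-81 - 77)*105 = 24 - (-474)*105 = 24 - 3*(-16590) = 24 + 49770 = 49794)
(a + (-4)**3) + 1/J(-159, -25) = (49794 + (-4)**3) + 1/(79/5 + (1/5)*(-159)) = (49794 - 64) + 1/(79/5 - 159/5) = 49730 + 1/(-16) = 49730 - 1/16 = 795679/16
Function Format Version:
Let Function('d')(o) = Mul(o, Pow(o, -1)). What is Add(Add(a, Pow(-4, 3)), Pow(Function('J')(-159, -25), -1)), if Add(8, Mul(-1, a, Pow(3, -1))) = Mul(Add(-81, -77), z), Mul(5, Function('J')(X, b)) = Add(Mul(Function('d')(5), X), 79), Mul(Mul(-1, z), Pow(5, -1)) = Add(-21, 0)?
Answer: Rational(795679, 16) ≈ 49730.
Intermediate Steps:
Function('d')(o) = 1
z = 105 (z = Mul(-5, Add(-21, 0)) = Mul(-5, -21) = 105)
Function('J')(X, b) = Add(Rational(79, 5), Mul(Rational(1, 5), X)) (Function('J')(X, b) = Mul(Rational(1, 5), Add(Mul(1, X), 79)) = Mul(Rational(1, 5), Add(X, 79)) = Mul(Rational(1, 5), Add(79, X)) = Add(Rational(79, 5), Mul(Rational(1, 5), X)))
a = 49794 (a = Add(24, Mul(-3, Mul(Add(-81, -77), 105))) = Add(24, Mul(-3, Mul(-158, 105))) = Add(24, Mul(-3, -16590)) = Add(24, 49770) = 49794)
Add(Add(a, Pow(-4, 3)), Pow(Function('J')(-159, -25), -1)) = Add(Add(49794, Pow(-4, 3)), Pow(Add(Rational(79, 5), Mul(Rational(1, 5), -159)), -1)) = Add(Add(49794, -64), Pow(Add(Rational(79, 5), Rational(-159, 5)), -1)) = Add(49730, Pow(-16, -1)) = Add(49730, Rational(-1, 16)) = Rational(795679, 16)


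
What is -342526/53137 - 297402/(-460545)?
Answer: -47315195532/8157326555 ≈ -5.8003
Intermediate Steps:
-342526/53137 - 297402/(-460545) = -342526*1/53137 - 297402*(-1/460545) = -342526/53137 + 99134/153515 = -47315195532/8157326555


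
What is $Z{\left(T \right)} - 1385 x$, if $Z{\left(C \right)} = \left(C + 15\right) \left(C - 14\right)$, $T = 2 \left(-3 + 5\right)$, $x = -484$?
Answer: $670150$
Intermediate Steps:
$T = 4$ ($T = 2 \cdot 2 = 4$)
$Z{\left(C \right)} = \left(-14 + C\right) \left(15 + C\right)$ ($Z{\left(C \right)} = \left(15 + C\right) \left(-14 + C\right) = \left(-14 + C\right) \left(15 + C\right)$)
$Z{\left(T \right)} - 1385 x = \left(-210 + 4 + 4^{2}\right) - -670340 = \left(-210 + 4 + 16\right) + 670340 = -190 + 670340 = 670150$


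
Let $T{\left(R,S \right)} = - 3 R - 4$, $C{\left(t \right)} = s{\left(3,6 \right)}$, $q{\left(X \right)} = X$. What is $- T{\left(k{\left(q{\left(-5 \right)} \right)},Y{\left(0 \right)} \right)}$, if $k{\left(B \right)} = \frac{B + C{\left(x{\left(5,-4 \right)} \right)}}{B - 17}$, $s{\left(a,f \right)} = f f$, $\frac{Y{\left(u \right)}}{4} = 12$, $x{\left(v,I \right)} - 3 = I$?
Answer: $- \frac{5}{22} \approx -0.22727$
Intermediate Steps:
$x{\left(v,I \right)} = 3 + I$
$Y{\left(u \right)} = 48$ ($Y{\left(u \right)} = 4 \cdot 12 = 48$)
$s{\left(a,f \right)} = f^{2}$
$C{\left(t \right)} = 36$ ($C{\left(t \right)} = 6^{2} = 36$)
$k{\left(B \right)} = \frac{36 + B}{-17 + B}$ ($k{\left(B \right)} = \frac{B + 36}{B - 17} = \frac{36 + B}{-17 + B}$)
$T{\left(R,S \right)} = -4 - 3 R$
$- T{\left(k{\left(q{\left(-5 \right)} \right)},Y{\left(0 \right)} \right)} = - (-4 - 3 \frac{36 - 5}{-17 - 5}) = - (-4 - 3 \frac{1}{-22} \cdot 31) = - (-4 - 3 \left(\left(- \frac{1}{22}\right) 31\right)) = - (-4 - - \frac{93}{22}) = - (-4 + \frac{93}{22}) = \left(-1\right) \frac{5}{22} = - \frac{5}{22}$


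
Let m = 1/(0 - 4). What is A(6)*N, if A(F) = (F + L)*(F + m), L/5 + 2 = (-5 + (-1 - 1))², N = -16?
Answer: -22172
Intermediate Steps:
m = -¼ (m = 1/(-4) = -¼ ≈ -0.25000)
L = 235 (L = -10 + 5*(-5 + (-1 - 1))² = -10 + 5*(-5 - 2)² = -10 + 5*(-7)² = -10 + 5*49 = -10 + 245 = 235)
A(F) = (235 + F)*(-¼ + F) (A(F) = (F + 235)*(F - ¼) = (235 + F)*(-¼ + F))
A(6)*N = (-235/4 + 6² + (939/4)*6)*(-16) = (-235/4 + 36 + 2817/2)*(-16) = (5543/4)*(-16) = -22172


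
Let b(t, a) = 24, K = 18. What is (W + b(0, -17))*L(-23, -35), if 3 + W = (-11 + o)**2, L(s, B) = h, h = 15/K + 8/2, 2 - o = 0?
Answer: 493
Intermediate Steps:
o = 2 (o = 2 - 1*0 = 2 + 0 = 2)
h = 29/6 (h = 15/18 + 8/2 = 15*(1/18) + 8*(1/2) = 5/6 + 4 = 29/6 ≈ 4.8333)
L(s, B) = 29/6
W = 78 (W = -3 + (-11 + 2)**2 = -3 + (-9)**2 = -3 + 81 = 78)
(W + b(0, -17))*L(-23, -35) = (78 + 24)*(29/6) = 102*(29/6) = 493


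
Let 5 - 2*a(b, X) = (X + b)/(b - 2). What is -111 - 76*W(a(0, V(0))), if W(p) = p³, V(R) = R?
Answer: -2597/2 ≈ -1298.5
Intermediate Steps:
a(b, X) = 5/2 - (X + b)/(2*(-2 + b)) (a(b, X) = 5/2 - (X + b)/(2*(b - 2)) = 5/2 - (X + b)/(2*(-2 + b)))
-111 - 76*W(a(0, V(0))) = -111 - 76*(-10 - 1*0 + 4*0)³/(8*(-2 + 0)³) = -111 - 76*(-(-10 + 0 + 0)³/64) = -111 - 76*((½)*(-½)*(-10))³ = -111 - 76*(5/2)³ = -111 - 76*125/8 = -111 - 2375/2 = -2597/2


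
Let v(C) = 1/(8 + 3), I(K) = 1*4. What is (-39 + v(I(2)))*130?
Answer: -55640/11 ≈ -5058.2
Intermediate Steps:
I(K) = 4
v(C) = 1/11
(-39 + v(I(2)))*130 = (-39 + 1/11)*130 = -428/11*130 = -55640/11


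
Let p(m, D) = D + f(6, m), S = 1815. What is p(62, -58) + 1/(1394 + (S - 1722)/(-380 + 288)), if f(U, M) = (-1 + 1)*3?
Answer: -7432898/128155 ≈ -57.999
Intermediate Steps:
f(U, M) = 0 (f(U, M) = 0*3 = 0)
p(m, D) = D (p(m, D) = D + 0 = D)
p(62, -58) + 1/(1394 + (S - 1722)/(-380 + 288)) = -58 + 1/(1394 + (1815 - 1722)/(-380 + 288)) = -58 + 1/(1394 + 93/(-92)) = -58 + 1/(1394 + 93*(-1/92)) = -58 + 1/(1394 - 93/92) = -58 + 1/(128155/92) = -58 + 92/128155 = -7432898/128155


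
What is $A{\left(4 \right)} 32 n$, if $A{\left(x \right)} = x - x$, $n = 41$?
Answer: $0$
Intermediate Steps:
$A{\left(x \right)} = 0$
$A{\left(4 \right)} 32 n = 0 \cdot 32 \cdot 41 = 0 \cdot 41 = 0$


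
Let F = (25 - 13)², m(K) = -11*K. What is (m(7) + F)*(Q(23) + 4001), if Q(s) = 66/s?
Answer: 6169963/23 ≈ 2.6826e+5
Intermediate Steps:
F = 144 (F = 12² = 144)
(m(7) + F)*(Q(23) + 4001) = (-11*7 + 144)*(66/23 + 4001) = (-77 + 144)*(66*(1/23) + 4001) = 67*(66/23 + 4001) = 67*(92089/23) = 6169963/23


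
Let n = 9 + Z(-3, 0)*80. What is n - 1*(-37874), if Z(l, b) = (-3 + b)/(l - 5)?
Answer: 37913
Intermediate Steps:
Z(l, b) = (-3 + b)/(-5 + l)
n = 39 (n = 9 + ((-3 + 0)/(-5 - 3))*80 = 9 + (-3/(-8))*80 = 9 - 1/8*(-3)*80 = 9 + (3/8)*80 = 9 + 30 = 39)
n - 1*(-37874) = 39 - 1*(-37874) = 39 + 37874 = 37913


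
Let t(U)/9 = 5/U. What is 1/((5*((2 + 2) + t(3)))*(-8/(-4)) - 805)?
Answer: -1/615 ≈ -0.0016260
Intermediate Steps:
t(U) = 45/U (t(U) = 9*(5/U) = 45/U)
1/((5*((2 + 2) + t(3)))*(-8/(-4)) - 805) = 1/((5*((2 + 2) + 45/3))*(-8/(-4)) - 805) = 1/((5*(4 + 45*(1/3)))*(-8*(-1/4)) - 805) = 1/((5*(4 + 15))*2 - 805) = 1/((5*19)*2 - 805) = 1/(95*2 - 805) = 1/(190 - 805) = 1/(-615) = -1/615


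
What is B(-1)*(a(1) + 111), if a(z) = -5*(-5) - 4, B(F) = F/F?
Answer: 132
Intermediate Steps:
B(F) = 1
a(z) = 21 (a(z) = 25 - 4 = 21)
B(-1)*(a(1) + 111) = 1*(21 + 111) = 1*132 = 132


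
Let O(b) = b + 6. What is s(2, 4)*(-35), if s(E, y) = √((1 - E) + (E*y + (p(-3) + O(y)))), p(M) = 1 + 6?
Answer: -70*√6 ≈ -171.46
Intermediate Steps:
O(b) = 6 + b
p(M) = 7
s(E, y) = √(14 + y - E + E*y) (s(E, y) = √((1 - E) + (E*y + (7 + (6 + y)))) = √((1 - E) + (E*y + (13 + y))) = √((1 - E) + (13 + y + E*y)) = √(14 + y - E + E*y))
s(2, 4)*(-35) = √(14 + 4 - 1*2 + 2*4)*(-35) = √(14 + 4 - 2 + 8)*(-35) = √24*(-35) = (2*√6)*(-35) = -70*√6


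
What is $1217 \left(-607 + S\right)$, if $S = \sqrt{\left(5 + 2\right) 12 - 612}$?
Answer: $-738719 + 4868 i \sqrt{33} \approx -7.3872 \cdot 10^{5} + 27965.0 i$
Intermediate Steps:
$S = 4 i \sqrt{33}$ ($S = \sqrt{7 \cdot 12 - 612} = \sqrt{84 - 612} = \sqrt{-528} = 4 i \sqrt{33} \approx 22.978 i$)
$1217 \left(-607 + S\right) = 1217 \left(-607 + 4 i \sqrt{33}\right) = -738719 + 4868 i \sqrt{33}$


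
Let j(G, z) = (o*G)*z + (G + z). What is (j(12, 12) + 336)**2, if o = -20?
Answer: 6350400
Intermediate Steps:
j(G, z) = G + z - 20*G*z (j(G, z) = (-20*G)*z + (G + z) = -20*G*z + (G + z) = G + z - 20*G*z)
(j(12, 12) + 336)**2 = ((12 + 12 - 20*12*12) + 336)**2 = ((12 + 12 - 2880) + 336)**2 = (-2856 + 336)**2 = (-2520)**2 = 6350400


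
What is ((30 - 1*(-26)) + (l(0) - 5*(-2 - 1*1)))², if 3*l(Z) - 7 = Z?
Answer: 48400/9 ≈ 5377.8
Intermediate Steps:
l(Z) = 7/3 + Z/3
((30 - 1*(-26)) + (l(0) - 5*(-2 - 1*1)))² = ((30 - 1*(-26)) + ((7/3 + (⅓)*0) - 5*(-2 - 1*1)))² = ((30 + 26) + ((7/3 + 0) - 5*(-2 - 1)))² = (56 + (7/3 - 5*(-3)))² = (56 + (7/3 + 15))² = (56 + 52/3)² = (220/3)² = 48400/9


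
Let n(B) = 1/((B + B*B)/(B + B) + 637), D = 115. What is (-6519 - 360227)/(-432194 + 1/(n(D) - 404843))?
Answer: 103189812493464/121604646870191 ≈ 0.84857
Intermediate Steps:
n(B) = 1/(637 + (B + B**2)/(2*B)) (n(B) = 1/((B + B**2)/((2*B)) + 637) = 1/((B + B**2)*(1/(2*B)) + 637) = 1/((B + B**2)/(2*B) + 637) = 1/(637 + (B + B**2)/(2*B)))
(-6519 - 360227)/(-432194 + 1/(n(D) - 404843)) = (-6519 - 360227)/(-432194 + 1/(2/(1275 + 115) - 404843)) = -366746/(-432194 + 1/(2/1390 - 404843)) = -366746/(-432194 + 1/(2*(1/1390) - 404843)) = -366746/(-432194 + 1/(1/695 - 404843)) = -366746/(-432194 + 1/(-281365884/695)) = -366746/(-432194 - 695/281365884) = -366746/(-121604646870191/281365884) = -366746*(-281365884/121604646870191) = 103189812493464/121604646870191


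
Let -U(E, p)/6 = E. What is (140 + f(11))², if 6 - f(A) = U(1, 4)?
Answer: 23104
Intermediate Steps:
U(E, p) = -6*E
f(A) = 12 (f(A) = 6 - (-6) = 6 - 1*(-6) = 6 + 6 = 12)
(140 + f(11))² = (140 + 12)² = 152² = 23104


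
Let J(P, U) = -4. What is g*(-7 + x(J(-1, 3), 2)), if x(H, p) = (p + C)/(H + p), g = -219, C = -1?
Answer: 3285/2 ≈ 1642.5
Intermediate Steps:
x(H, p) = (-1 + p)/(H + p) (x(H, p) = (p - 1)/(H + p) = (-1 + p)/(H + p))
g*(-7 + x(J(-1, 3), 2)) = -219*(-7 + (-1 + 2)/(-4 + 2)) = -219*(-7 + 1/(-2)) = -219*(-7 - ½*1) = -219*(-7 - ½) = -219*(-15/2) = 3285/2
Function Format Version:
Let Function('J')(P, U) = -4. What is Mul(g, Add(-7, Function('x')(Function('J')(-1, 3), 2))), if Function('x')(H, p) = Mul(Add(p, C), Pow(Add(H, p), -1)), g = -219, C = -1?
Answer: Rational(3285, 2) ≈ 1642.5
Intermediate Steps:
Function('x')(H, p) = Mul(Pow(Add(H, p), -1), Add(-1, p)) (Function('x')(H, p) = Mul(Add(p, -1), Pow(Add(H, p), -1)) = Mul(Add(-1, p), Pow(Add(H, p), -1)) = Mul(Pow(Add(H, p), -1), Add(-1, p)))
Mul(g, Add(-7, Function('x')(Function('J')(-1, 3), 2))) = Mul(-219, Add(-7, Mul(Pow(Add(-4, 2), -1), Add(-1, 2)))) = Mul(-219, Add(-7, Mul(Pow(-2, -1), 1))) = Mul(-219, Add(-7, Mul(Rational(-1, 2), 1))) = Mul(-219, Add(-7, Rational(-1, 2))) = Mul(-219, Rational(-15, 2)) = Rational(3285, 2)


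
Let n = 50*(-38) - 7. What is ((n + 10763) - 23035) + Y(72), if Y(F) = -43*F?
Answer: -17275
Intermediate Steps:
n = -1907 (n = -1900 - 7 = -1907)
((n + 10763) - 23035) + Y(72) = ((-1907 + 10763) - 23035) - 43*72 = (8856 - 23035) - 3096 = -14179 - 3096 = -17275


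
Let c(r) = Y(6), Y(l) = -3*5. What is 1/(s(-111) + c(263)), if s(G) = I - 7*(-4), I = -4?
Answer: ⅑ ≈ 0.11111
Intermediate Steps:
Y(l) = -15
c(r) = -15
s(G) = 24 (s(G) = -4 - 7*(-4) = -4 + 28 = 24)
1/(s(-111) + c(263)) = 1/(24 - 15) = 1/9 = ⅑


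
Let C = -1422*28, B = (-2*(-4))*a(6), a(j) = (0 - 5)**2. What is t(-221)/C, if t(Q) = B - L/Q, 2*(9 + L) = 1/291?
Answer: -25719163/5121213552 ≈ -0.0050221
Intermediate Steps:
a(j) = 25 (a(j) = (-5)**2 = 25)
L = -5237/582 (L = -9 + (1/2)/291 = -9 + (1/2)*(1/291) = -9 + 1/582 = -5237/582 ≈ -8.9983)
B = 200 (B = -2*(-4)*25 = 8*25 = 200)
C = -39816
t(Q) = 200 + 5237/(582*Q) (t(Q) = 200 - (-5237)/(582*Q) = 200 + 5237/(582*Q))
t(-221)/C = (200 + (5237/582)/(-221))/(-39816) = (200 + (5237/582)*(-1/221))*(-1/39816) = (200 - 5237/128622)*(-1/39816) = (25719163/128622)*(-1/39816) = -25719163/5121213552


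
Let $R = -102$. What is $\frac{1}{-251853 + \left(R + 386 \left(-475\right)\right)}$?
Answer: $- \frac{1}{435305} \approx -2.2972 \cdot 10^{-6}$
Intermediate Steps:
$\frac{1}{-251853 + \left(R + 386 \left(-475\right)\right)} = \frac{1}{-251853 + \left(-102 + 386 \left(-475\right)\right)} = \frac{1}{-251853 - 183452} = \frac{1}{-435305} = - \frac{1}{435305}$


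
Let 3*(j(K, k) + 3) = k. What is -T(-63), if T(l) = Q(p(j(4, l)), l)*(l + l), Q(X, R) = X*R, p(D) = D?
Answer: 190512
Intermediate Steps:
j(K, k) = -3 + k/3
Q(X, R) = R*X
T(l) = 2*l²*(-3 + l/3) (T(l) = (l*(-3 + l/3))*(l + l) = (l*(-3 + l/3))*(2*l) = 2*l²*(-3 + l/3))
-T(-63) = -2*(-63)²*(-9 - 63)/3 = -2*3969*(-72)/3 = -1*(-190512) = 190512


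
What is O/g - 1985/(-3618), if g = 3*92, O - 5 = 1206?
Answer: 821543/166428 ≈ 4.9363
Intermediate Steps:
O = 1211 (O = 5 + 1206 = 1211)
g = 276
O/g - 1985/(-3618) = 1211/276 - 1985/(-3618) = 1211*(1/276) - 1985*(-1/3618) = 1211/276 + 1985/3618 = 821543/166428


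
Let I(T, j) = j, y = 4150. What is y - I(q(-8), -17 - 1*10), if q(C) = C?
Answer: 4177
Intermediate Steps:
y - I(q(-8), -17 - 1*10) = 4150 - (-17 - 1*10) = 4150 - (-17 - 10) = 4150 - 1*(-27) = 4150 + 27 = 4177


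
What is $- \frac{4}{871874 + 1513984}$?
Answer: $- \frac{2}{1192929} \approx -1.6765 \cdot 10^{-6}$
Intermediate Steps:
$- \frac{4}{871874 + 1513984} = - \frac{4}{2385858} = \left(-4\right) \frac{1}{2385858} = - \frac{2}{1192929}$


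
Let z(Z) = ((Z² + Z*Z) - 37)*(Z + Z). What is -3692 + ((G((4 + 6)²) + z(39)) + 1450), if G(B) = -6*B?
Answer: 231548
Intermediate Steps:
z(Z) = 2*Z*(-37 + 2*Z²) (z(Z) = ((Z² + Z²) - 37)*(2*Z) = (2*Z² - 37)*(2*Z) = (-37 + 2*Z²)*(2*Z) = 2*Z*(-37 + 2*Z²))
-3692 + ((G((4 + 6)²) + z(39)) + 1450) = -3692 + ((-6*(4 + 6)² + (-74*39 + 4*39³)) + 1450) = -3692 + ((-6*10² + (-2886 + 4*59319)) + 1450) = -3692 + ((-6*100 + (-2886 + 237276)) + 1450) = -3692 + ((-600 + 234390) + 1450) = -3692 + (233790 + 1450) = -3692 + 235240 = 231548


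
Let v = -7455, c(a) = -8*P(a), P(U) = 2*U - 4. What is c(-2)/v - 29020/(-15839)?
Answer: 215330404/118079745 ≈ 1.8236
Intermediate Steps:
P(U) = -4 + 2*U
c(a) = 32 - 16*a (c(a) = -8*(-4 + 2*a) = 32 - 16*a)
c(-2)/v - 29020/(-15839) = (32 - 16*(-2))/(-7455) - 29020/(-15839) = (32 + 32)*(-1/7455) - 29020*(-1/15839) = 64*(-1/7455) + 29020/15839 = -64/7455 + 29020/15839 = 215330404/118079745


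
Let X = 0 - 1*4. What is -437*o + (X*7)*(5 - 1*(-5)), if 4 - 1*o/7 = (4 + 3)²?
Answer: 137375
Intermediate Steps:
o = -315 (o = 28 - 7*(4 + 3)² = 28 - 7*7² = 28 - 7*49 = 28 - 343 = -315)
X = -4 (X = 0 - 4 = -4)
-437*o + (X*7)*(5 - 1*(-5)) = -437*(-315) + (-4*7)*(5 - 1*(-5)) = 137655 - 28*(5 + 5) = 137655 - 28*10 = 137655 - 280 = 137375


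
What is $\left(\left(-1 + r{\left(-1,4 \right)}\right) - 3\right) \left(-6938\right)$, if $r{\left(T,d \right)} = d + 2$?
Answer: $-13876$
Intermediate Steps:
$r{\left(T,d \right)} = 2 + d$
$\left(\left(-1 + r{\left(-1,4 \right)}\right) - 3\right) \left(-6938\right) = \left(\left(-1 + \left(2 + 4\right)\right) - 3\right) \left(-6938\right) = \left(\left(-1 + 6\right) - 3\right) \left(-6938\right) = \left(5 - 3\right) \left(-6938\right) = 2 \left(-6938\right) = -13876$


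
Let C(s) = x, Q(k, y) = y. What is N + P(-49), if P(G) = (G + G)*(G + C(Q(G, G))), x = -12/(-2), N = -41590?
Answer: -37376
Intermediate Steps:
x = 6 (x = -12*(-1/2) = 6)
C(s) = 6
P(G) = 2*G*(6 + G) (P(G) = (G + G)*(G + 6) = (2*G)*(6 + G) = 2*G*(6 + G))
N + P(-49) = -41590 + 2*(-49)*(6 - 49) = -41590 + 2*(-49)*(-43) = -41590 + 4214 = -37376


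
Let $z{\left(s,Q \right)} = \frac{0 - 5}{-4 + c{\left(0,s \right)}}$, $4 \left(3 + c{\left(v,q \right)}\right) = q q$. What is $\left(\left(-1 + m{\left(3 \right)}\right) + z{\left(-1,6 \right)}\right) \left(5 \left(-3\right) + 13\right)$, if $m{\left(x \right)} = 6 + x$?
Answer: $- \frac{472}{27} \approx -17.481$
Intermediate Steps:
$c{\left(v,q \right)} = -3 + \frac{q^{2}}{4}$ ($c{\left(v,q \right)} = -3 + \frac{q q}{4} = -3 + \frac{q^{2}}{4}$)
$z{\left(s,Q \right)} = - \frac{5}{-7 + \frac{s^{2}}{4}}$ ($z{\left(s,Q \right)} = \frac{0 - 5}{-4 + \left(-3 + \frac{s^{2}}{4}\right)} = - \frac{5}{-7 + \frac{s^{2}}{4}}$)
$\left(\left(-1 + m{\left(3 \right)}\right) + z{\left(-1,6 \right)}\right) \left(5 \left(-3\right) + 13\right) = \left(\left(-1 + \left(6 + 3\right)\right) - \frac{20}{-28 + \left(-1\right)^{2}}\right) \left(5 \left(-3\right) + 13\right) = \left(\left(-1 + 9\right) - \frac{20}{-28 + 1}\right) \left(-15 + 13\right) = \left(8 - \frac{20}{-27}\right) \left(-2\right) = \left(8 - - \frac{20}{27}\right) \left(-2\right) = \left(8 + \frac{20}{27}\right) \left(-2\right) = \frac{236}{27} \left(-2\right) = - \frac{472}{27}$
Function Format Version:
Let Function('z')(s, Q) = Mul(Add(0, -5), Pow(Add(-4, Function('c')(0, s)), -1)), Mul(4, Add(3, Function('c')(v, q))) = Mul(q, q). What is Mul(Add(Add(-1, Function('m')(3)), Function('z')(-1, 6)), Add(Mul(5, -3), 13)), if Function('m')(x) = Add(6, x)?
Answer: Rational(-472, 27) ≈ -17.481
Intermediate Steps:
Function('c')(v, q) = Add(-3, Mul(Rational(1, 4), Pow(q, 2))) (Function('c')(v, q) = Add(-3, Mul(Rational(1, 4), Mul(q, q))) = Add(-3, Mul(Rational(1, 4), Pow(q, 2))))
Function('z')(s, Q) = Mul(-5, Pow(Add(-7, Mul(Rational(1, 4), Pow(s, 2))), -1)) (Function('z')(s, Q) = Mul(Add(0, -5), Pow(Add(-4, Add(-3, Mul(Rational(1, 4), Pow(s, 2)))), -1)) = Mul(-5, Pow(Add(-7, Mul(Rational(1, 4), Pow(s, 2))), -1)))
Mul(Add(Add(-1, Function('m')(3)), Function('z')(-1, 6)), Add(Mul(5, -3), 13)) = Mul(Add(Add(-1, Add(6, 3)), Mul(-20, Pow(Add(-28, Pow(-1, 2)), -1))), Add(Mul(5, -3), 13)) = Mul(Add(Add(-1, 9), Mul(-20, Pow(Add(-28, 1), -1))), Add(-15, 13)) = Mul(Add(8, Mul(-20, Pow(-27, -1))), -2) = Mul(Add(8, Mul(-20, Rational(-1, 27))), -2) = Mul(Add(8, Rational(20, 27)), -2) = Mul(Rational(236, 27), -2) = Rational(-472, 27)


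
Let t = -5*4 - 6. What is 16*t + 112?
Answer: -304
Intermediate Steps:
t = -26 (t = -20 - 6 = -26)
16*t + 112 = 16*(-26) + 112 = -416 + 112 = -304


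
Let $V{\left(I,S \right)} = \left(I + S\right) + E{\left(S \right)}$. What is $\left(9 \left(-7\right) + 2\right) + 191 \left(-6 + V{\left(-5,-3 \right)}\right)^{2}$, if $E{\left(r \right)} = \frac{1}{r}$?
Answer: $\frac{352610}{9} \approx 39179.0$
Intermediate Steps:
$V{\left(I,S \right)} = I + S + \frac{1}{S}$ ($V{\left(I,S \right)} = \left(I + S\right) + \frac{1}{S} = I + S + \frac{1}{S}$)
$\left(9 \left(-7\right) + 2\right) + 191 \left(-6 + V{\left(-5,-3 \right)}\right)^{2} = \left(9 \left(-7\right) + 2\right) + 191 \left(-6 - \left(8 + \frac{1}{3}\right)\right)^{2} = \left(-63 + 2\right) + 191 \left(-6 - \frac{25}{3}\right)^{2} = -61 + 191 \left(-6 - \frac{25}{3}\right)^{2} = -61 + 191 \left(- \frac{43}{3}\right)^{2} = -61 + 191 \cdot \frac{1849}{9} = -61 + \frac{353159}{9} = \frac{352610}{9}$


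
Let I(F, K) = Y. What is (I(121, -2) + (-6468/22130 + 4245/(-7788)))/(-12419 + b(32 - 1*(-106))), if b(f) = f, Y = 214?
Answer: -6123041921/352768531940 ≈ -0.017357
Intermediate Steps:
I(F, K) = 214
(I(121, -2) + (-6468/22130 + 4245/(-7788)))/(-12419 + b(32 - 1*(-106))) = (214 + (-6468/22130 + 4245/(-7788)))/(-12419 + (32 - 1*(-106))) = (214 + (-6468*1/22130 + 4245*(-1/7788)))/(-12419 + (32 + 106)) = (214 + (-3234/11065 - 1415/2596))/(-12419 + 138) = (214 - 24052439/28724740)/(-12281) = (6123041921/28724740)*(-1/12281) = -6123041921/352768531940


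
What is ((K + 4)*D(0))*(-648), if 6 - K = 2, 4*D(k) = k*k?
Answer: 0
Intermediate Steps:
D(k) = k²/4 (D(k) = (k*k)/4 = k²/4)
K = 4 (K = 6 - 1*2 = 6 - 2 = 4)
((K + 4)*D(0))*(-648) = ((4 + 4)*((¼)*0²))*(-648) = (8*((¼)*0))*(-648) = (8*0)*(-648) = 0*(-648) = 0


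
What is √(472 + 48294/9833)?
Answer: √46111558510/9833 ≈ 21.838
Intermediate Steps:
√(472 + 48294/9833) = √(4689470/9833) = √46111558510/9833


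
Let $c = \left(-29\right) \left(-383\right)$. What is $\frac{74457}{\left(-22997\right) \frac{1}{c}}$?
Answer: $- \frac{28517031}{793} \approx -35961.0$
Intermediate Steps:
$c = 11107$
$\frac{74457}{\left(-22997\right) \frac{1}{c}} = \frac{74457}{\left(-22997\right) \frac{1}{11107}} = \frac{74457}{- \frac{793}{383}} = 74457 \left(- \frac{383}{793}\right) = - \frac{28517031}{793}$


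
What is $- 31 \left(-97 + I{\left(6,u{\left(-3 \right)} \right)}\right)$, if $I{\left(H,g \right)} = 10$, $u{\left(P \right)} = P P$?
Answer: $2697$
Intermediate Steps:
$u{\left(P \right)} = P^{2}$
$- 31 \left(-97 + I{\left(6,u{\left(-3 \right)} \right)}\right) = - 31 \left(-97 + 10\right) = \left(-31\right) \left(-87\right) = 2697$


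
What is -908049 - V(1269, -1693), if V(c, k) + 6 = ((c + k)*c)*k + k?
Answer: -911835158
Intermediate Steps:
V(c, k) = -6 + k + c*k*(c + k) (V(c, k) = -6 + (((c + k)*c)*k + k) = -6 + ((c*(c + k))*k + k) = -6 + (c*k*(c + k) + k) = -6 + (k + c*k*(c + k)) = -6 + k + c*k*(c + k))
-908049 - V(1269, -1693) = -908049 - (-6 - 1693 + 1269*(-1693)**2 - 1693*1269**2) = -908049 - (-6 - 1693 + 1269*2866249 - 1693*1610361) = -908049 - (-6 - 1693 + 3637269981 - 2726341173) = -908049 - 1*910927109 = -908049 - 910927109 = -911835158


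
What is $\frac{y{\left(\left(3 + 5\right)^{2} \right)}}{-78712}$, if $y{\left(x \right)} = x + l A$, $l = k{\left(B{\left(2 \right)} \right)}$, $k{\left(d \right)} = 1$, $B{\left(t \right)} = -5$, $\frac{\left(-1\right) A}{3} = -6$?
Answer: $- \frac{41}{39356} \approx -0.0010418$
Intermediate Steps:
$A = 18$ ($A = \left(-3\right) \left(-6\right) = 18$)
$l = 1$
$y{\left(x \right)} = 18 + x$ ($y{\left(x \right)} = x + 1 \cdot 18 = x + 18 = 18 + x$)
$\frac{y{\left(\left(3 + 5\right)^{2} \right)}}{-78712} = \frac{18 + \left(3 + 5\right)^{2}}{-78712} = \left(18 + 8^{2}\right) \left(- \frac{1}{78712}\right) = \left(18 + 64\right) \left(- \frac{1}{78712}\right) = 82 \left(- \frac{1}{78712}\right) = - \frac{41}{39356}$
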